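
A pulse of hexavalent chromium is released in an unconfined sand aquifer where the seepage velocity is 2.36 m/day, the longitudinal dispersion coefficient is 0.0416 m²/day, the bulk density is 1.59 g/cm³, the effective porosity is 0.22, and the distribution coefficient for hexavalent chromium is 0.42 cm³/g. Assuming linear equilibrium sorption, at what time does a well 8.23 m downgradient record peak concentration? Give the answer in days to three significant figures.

14.0 days

Retardation factor R = 1 + ρ_b·K_d/n = 1 + 1.59 × 0.42/0.22 = 4.035.
Sorption retards both mechanisms: v_R = v/R = 0.5849 m/day, D_R = D/R = 0.01031 m²/day.
Peak time from v_R²t² + 2D_R t − x² = 0: t = (√(D_R² + v_R²x²) − D_R)/v_R².
√(D_R² + v_R²x²) = √(0.01031² + 0.5849² × 8.23²) = 4.814; v_R² = 0.3421.
t = (4.814 − 0.01031)/0.3421 = 14.0 days.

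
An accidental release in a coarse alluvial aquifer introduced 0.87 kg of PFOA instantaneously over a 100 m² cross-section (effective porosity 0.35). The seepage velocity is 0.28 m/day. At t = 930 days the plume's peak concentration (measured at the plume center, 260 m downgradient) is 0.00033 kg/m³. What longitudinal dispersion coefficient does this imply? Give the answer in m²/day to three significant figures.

0.485 m²/day

At the plume center C_max = M/(n_e·A·√(4πDt)), so D = M²/(4πt·(n_e·A·C_max)²).
n_e·A·C_max = 0.35 × 100 × 0.00033 = 0.01155 kg/m.
D = 0.87²/(4π × 930 × 0.01155²) = 0.485 m²/day.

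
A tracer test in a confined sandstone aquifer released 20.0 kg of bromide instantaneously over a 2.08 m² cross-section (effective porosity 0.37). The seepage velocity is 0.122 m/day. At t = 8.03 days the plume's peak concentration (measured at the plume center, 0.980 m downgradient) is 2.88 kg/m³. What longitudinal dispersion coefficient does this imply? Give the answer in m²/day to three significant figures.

0.807 m²/day

At the plume center C_max = M/(n_e·A·√(4πDt)), so D = M²/(4πt·(n_e·A·C_max)²).
n_e·A·C_max = 0.37 × 2.08 × 2.88 = 2.216 kg/m.
D = 20.0²/(4π × 8.03 × 2.216²) = 0.807 m²/day.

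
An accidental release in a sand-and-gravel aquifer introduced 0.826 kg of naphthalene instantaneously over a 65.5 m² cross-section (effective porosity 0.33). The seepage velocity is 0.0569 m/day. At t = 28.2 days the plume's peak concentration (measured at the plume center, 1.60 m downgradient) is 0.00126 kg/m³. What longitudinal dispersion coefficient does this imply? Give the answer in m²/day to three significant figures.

2.60 m²/day

At the plume center C_max = M/(n_e·A·√(4πDt)), so D = M²/(4πt·(n_e·A·C_max)²).
n_e·A·C_max = 0.33 × 65.5 × 0.00126 = 0.02723 kg/m.
D = 0.826²/(4π × 28.2 × 0.02723²) = 2.60 m²/day.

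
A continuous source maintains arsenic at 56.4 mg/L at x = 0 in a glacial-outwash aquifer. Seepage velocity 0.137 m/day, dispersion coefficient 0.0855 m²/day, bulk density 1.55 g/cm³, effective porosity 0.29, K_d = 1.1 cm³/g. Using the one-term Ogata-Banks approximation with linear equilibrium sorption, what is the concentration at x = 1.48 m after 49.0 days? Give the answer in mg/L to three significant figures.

Retardation factor R = 1 + ρ_b·K_d/n = 1 + 1.55 × 1.1/0.29 = 6.879.
Sorption retards both mechanisms: v_R = v/R = 0.01992 m/day, D_R = D/R = 0.01243 m²/day.
v_R·t = 0.01992 × 49.0 = 0.97608 m; 2√(D_R t) = 1.561 m; argument = (1.48 − 0.97608)/1.561 = 0.3228.
C = C₀ × ½·erfc(0.3228) = 56.4 × 0.3240 = 18.3 mg/L.

18.3 mg/L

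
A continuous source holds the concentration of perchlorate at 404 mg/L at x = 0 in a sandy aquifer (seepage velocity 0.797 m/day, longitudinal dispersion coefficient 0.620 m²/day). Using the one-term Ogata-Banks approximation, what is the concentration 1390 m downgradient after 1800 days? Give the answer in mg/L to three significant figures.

334 mg/L

For a continuous step input, C/C₀ ≈ ½·erfc((x−vt)/(2√(Dt))).
vt = 0.797 × 1800 = 1434.6 m and 2√(Dt) = 2√(0.620 × 1800) = 66.81 m.
Argument (x−vt)/(2√(Dt)) = (1390 − 1434.6)/66.81 = -0.6676; ½·erfc(-0.6676) = 0.8274.
C = 404 × 0.8274 = 334 mg/L.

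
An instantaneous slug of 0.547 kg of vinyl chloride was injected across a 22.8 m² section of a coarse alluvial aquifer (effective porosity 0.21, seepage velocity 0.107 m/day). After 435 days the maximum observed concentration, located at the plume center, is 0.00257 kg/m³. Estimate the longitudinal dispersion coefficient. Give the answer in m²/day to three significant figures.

0.361 m²/day

At the plume center C_max = M/(n_e·A·√(4πDt)), so D = M²/(4πt·(n_e·A·C_max)²).
n_e·A·C_max = 0.21 × 22.8 × 0.00257 = 0.01231 kg/m.
D = 0.547²/(4π × 435 × 0.01231²) = 0.361 m²/day.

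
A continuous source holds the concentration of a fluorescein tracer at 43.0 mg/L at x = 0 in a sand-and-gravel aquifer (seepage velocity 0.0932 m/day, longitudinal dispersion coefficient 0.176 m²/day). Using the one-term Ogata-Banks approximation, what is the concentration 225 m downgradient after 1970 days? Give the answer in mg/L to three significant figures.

For a continuous step input, C/C₀ ≈ ½·erfc((x−vt)/(2√(Dt))).
vt = 0.0932 × 1970 = 183.604 m and 2√(Dt) = 2√(0.176 × 1970) = 37.24 m.
Argument (x−vt)/(2√(Dt)) = (225 − 183.604)/37.24 = 1.112; ½·erfc(1.112) = 0.05791.
C = 43.0 × 0.05791 = 2.49 mg/L.

2.49 mg/L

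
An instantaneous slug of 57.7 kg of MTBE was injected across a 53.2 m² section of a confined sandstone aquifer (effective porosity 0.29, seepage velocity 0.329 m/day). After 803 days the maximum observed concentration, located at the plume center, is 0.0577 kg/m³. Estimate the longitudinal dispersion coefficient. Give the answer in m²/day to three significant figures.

0.416 m²/day

At the plume center C_max = M/(n_e·A·√(4πDt)), so D = M²/(4πt·(n_e·A·C_max)²).
n_e·A·C_max = 0.29 × 53.2 × 0.0577 = 0.8902 kg/m.
D = 57.7²/(4π × 803 × 0.8902²) = 0.416 m²/day.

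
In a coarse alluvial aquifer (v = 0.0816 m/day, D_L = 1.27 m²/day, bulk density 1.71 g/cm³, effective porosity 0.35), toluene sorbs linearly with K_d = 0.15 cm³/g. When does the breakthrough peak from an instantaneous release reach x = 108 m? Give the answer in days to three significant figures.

1990 days

Retardation factor R = 1 + ρ_b·K_d/n = 1 + 1.71 × 0.15/0.35 = 1.733.
Sorption retards both mechanisms: v_R = v/R = 0.04709 m/day, D_R = D/R = 0.7328 m²/day.
Peak time from v_R²t² + 2D_R t − x² = 0: t = (√(D_R² + v_R²x²) − D_R)/v_R².
√(D_R² + v_R²x²) = √(0.7328² + 0.04709² × 108²) = 5.138; v_R² = 0.002217.
t = (5.138 − 0.7328)/0.002217 = 1990 days.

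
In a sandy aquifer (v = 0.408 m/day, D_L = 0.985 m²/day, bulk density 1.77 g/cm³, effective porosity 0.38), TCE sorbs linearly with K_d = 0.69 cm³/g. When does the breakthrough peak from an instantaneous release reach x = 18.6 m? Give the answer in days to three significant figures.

169 days

Retardation factor R = 1 + ρ_b·K_d/n = 1 + 1.77 × 0.69/0.38 = 4.214.
Sorption retards both mechanisms: v_R = v/R = 0.09682 m/day, D_R = D/R = 0.2337 m²/day.
Peak time from v_R²t² + 2D_R t − x² = 0: t = (√(D_R² + v_R²x²) − D_R)/v_R².
√(D_R² + v_R²x²) = √(0.2337² + 0.09682² × 18.6²) = 1.816; v_R² = 0.009374.
t = (1.816 − 0.2337)/0.009374 = 169 days.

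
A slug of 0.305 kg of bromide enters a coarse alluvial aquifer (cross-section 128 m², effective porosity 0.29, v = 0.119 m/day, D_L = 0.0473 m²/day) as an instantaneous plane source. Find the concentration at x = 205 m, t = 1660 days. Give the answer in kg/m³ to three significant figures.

For an instantaneous plane source, C(x,t) = M/(n_e·A·√(4πDt)) · exp(−(x−vt)²/(4Dt)), with n_e·A the pore (flow) area.
Plume center vt = 0.119 × 1660 = 197.54 m, so the well at 205 m is 7.46 m downgradient of the peak.
√(4πDt) = 31.41 m, giving peak height M/(n_e·A·√(4πDt)) = 0.305/(0.29 × 128 × 31.41) = 0.0002616 kg/m³.
(x−vt)²/(4Dt) = (7.46)²/(4 × 0.0473 × 1660) = 0.1772; exp(−0.1772) = 0.8376.
C = 0.0002616 × 0.8376 = 0.000219 kg/m³.

0.000219 kg/m³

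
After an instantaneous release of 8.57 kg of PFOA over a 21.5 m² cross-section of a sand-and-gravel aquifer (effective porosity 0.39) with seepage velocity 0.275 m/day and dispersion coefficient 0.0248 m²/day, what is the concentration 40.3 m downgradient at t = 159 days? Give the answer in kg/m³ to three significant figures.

For an instantaneous plane source, C(x,t) = M/(n_e·A·√(4πDt)) · exp(−(x−vt)²/(4Dt)), with n_e·A the pore (flow) area.
Plume center vt = 0.275 × 159 = 43.725 m, so the well at 40.3 m is 3.425 m upgradient of the peak.
√(4πDt) = 7.039 m, giving peak height M/(n_e·A·√(4πDt)) = 8.57/(0.39 × 21.5 × 7.039) = 0.1452 kg/m³.
(x−vt)²/(4Dt) = (-3.425)²/(4 × 0.0248 × 159) = 0.7437; exp(−0.7437) = 0.4754.
C = 0.1452 × 0.4754 = 0.0690 kg/m³.

0.0690 kg/m³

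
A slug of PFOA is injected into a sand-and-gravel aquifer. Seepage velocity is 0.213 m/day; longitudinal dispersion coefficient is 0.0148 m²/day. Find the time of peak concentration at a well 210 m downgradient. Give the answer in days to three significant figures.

For the 1D instantaneous-source solution, setting ∂C/∂t = 0 at fixed x gives v²t² + 2Dt − x² = 0, so t = (√(D² + v²x²) − D)/v².
√(D² + v²x²) = √(0.0148² + 0.213² × 210²) = 44.73; v² = 0.045369.
t = (44.73 − 0.0148)/0.045369 = 986 days (vs. the pure-advection estimate x/v = 986 d).

986 days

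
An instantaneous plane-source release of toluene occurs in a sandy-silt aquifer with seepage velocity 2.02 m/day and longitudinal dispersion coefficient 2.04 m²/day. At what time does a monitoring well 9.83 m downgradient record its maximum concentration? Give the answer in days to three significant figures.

4.39 days

For the 1D instantaneous-source solution, setting ∂C/∂t = 0 at fixed x gives v²t² + 2Dt − x² = 0, so t = (√(D² + v²x²) − D)/v².
√(D² + v²x²) = √(2.04² + 2.02² × 9.83²) = 19.96; v² = 4.0804.
t = (19.96 − 2.04)/4.0804 = 4.39 days (vs. the pure-advection estimate x/v = 4.87 d).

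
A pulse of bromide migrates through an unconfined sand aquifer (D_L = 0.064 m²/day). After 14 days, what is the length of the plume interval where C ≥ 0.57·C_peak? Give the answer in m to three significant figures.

The plume is Gaussian with σ = √(2Dt) = √(2 × 0.064 × 14) = 1.339 m.
C/C_peak = exp(−Δx²/(2σ²)) = 0.57 ⇒ Δx = σ·√(−2 ln 0.57) = 1.339 × 1.060 = 1.419 m.
Width = 2Δx = 2.84 m.

2.84 m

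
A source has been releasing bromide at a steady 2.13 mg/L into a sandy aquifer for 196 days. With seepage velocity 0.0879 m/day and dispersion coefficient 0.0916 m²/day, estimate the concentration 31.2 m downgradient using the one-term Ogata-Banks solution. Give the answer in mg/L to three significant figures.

0.0210 mg/L

For a continuous step input, C/C₀ ≈ ½·erfc((x−vt)/(2√(Dt))).
vt = 0.0879 × 196 = 17.2284 m and 2√(Dt) = 2√(0.0916 × 196) = 8.474 m.
Argument (x−vt)/(2√(Dt)) = (31.2 − 17.2284)/8.474 = 1.649; ½·erfc(1.649) = 0.009849.
C = 2.13 × 0.009849 = 0.0210 mg/L.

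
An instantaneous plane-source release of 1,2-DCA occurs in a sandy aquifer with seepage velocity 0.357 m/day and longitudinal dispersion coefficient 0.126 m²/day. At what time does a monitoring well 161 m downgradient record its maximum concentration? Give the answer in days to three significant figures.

For the 1D instantaneous-source solution, setting ∂C/∂t = 0 at fixed x gives v²t² + 2Dt − x² = 0, so t = (√(D² + v²x²) − D)/v².
√(D² + v²x²) = √(0.126² + 0.357² × 161²) = 57.48; v² = 0.127449.
t = (57.48 − 0.126)/0.127449 = 450 days (vs. the pure-advection estimate x/v = 451 d).

450 days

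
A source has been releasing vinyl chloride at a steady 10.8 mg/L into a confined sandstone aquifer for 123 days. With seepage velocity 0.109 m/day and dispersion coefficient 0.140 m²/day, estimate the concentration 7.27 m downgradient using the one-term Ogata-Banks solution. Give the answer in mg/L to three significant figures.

9.20 mg/L

For a continuous step input, C/C₀ ≈ ½·erfc((x−vt)/(2√(Dt))).
vt = 0.109 × 123 = 13.407 m and 2√(Dt) = 2√(0.140 × 123) = 8.299 m.
Argument (x−vt)/(2√(Dt)) = (7.27 − 13.407)/8.299 = -0.7395; ½·erfc(-0.7395) = 0.8522.
C = 10.8 × 0.8522 = 9.20 mg/L.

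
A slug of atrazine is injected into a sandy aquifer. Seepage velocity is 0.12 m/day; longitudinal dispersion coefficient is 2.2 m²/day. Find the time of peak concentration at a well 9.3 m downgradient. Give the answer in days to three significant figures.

18.5 days

For the 1D instantaneous-source solution, setting ∂C/∂t = 0 at fixed x gives v²t² + 2Dt − x² = 0, so t = (√(D² + v²x²) − D)/v².
√(D² + v²x²) = √(2.2² + 0.12² × 9.3²) = 2.467; v² = 0.0144.
t = (2.467 − 2.2)/0.0144 = 18.5 days (vs. the pure-advection estimate x/v = 77.5 d).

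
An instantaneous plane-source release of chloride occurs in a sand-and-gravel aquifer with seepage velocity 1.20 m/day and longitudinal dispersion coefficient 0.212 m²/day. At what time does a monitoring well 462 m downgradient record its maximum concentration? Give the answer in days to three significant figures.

For the 1D instantaneous-source solution, setting ∂C/∂t = 0 at fixed x gives v²t² + 2Dt − x² = 0, so t = (√(D² + v²x²) − D)/v².
√(D² + v²x²) = √(0.212² + 1.20² × 462²) = 554.4; v² = 1.44.
t = (554.4 − 0.212)/1.44 = 385 days (vs. the pure-advection estimate x/v = 385 d).

385 days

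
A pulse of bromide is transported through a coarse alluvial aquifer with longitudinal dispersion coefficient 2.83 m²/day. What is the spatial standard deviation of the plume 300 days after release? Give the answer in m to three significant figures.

Dispersive spreading gives a Gaussian with σ² = 2Dt; advection only shifts the center.
σ = √(2 × 2.83 × 300) = 41.2 m.

41.2 m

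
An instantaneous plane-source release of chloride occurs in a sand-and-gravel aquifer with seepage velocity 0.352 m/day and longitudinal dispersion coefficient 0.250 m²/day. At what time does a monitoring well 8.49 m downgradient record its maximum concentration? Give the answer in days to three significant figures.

22.2 days

For the 1D instantaneous-source solution, setting ∂C/∂t = 0 at fixed x gives v²t² + 2Dt − x² = 0, so t = (√(D² + v²x²) − D)/v².
√(D² + v²x²) = √(0.250² + 0.352² × 8.49²) = 2.999; v² = 0.123904.
t = (2.999 − 0.250)/0.123904 = 22.2 days (vs. the pure-advection estimate x/v = 24.1 d).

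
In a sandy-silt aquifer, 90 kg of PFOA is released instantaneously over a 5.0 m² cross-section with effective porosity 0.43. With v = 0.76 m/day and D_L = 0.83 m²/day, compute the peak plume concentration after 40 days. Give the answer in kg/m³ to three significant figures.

2.05 kg/m³

The peak of an instantaneous 1D plume sits at x = vt; there the Gaussian factor is 1 and C_max = M/(n_e·A·√(4πDt)), where n_e·A is the pore area the mass is dissolved in.
√(4πDt) = √(4π × 0.83 × 40) = 20.43 m, so C_max = 90/(0.43 × 5.0 × 20.43) = 2.05 kg/m³.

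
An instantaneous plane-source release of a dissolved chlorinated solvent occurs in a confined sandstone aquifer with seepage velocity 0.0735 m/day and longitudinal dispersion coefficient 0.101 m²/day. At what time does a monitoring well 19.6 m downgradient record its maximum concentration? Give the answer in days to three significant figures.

249 days

For the 1D instantaneous-source solution, setting ∂C/∂t = 0 at fixed x gives v²t² + 2Dt − x² = 0, so t = (√(D² + v²x²) − D)/v².
√(D² + v²x²) = √(0.101² + 0.0735² × 19.6²) = 1.444; v² = 0.00540225.
t = (1.444 − 0.101)/0.00540225 = 249 days (vs. the pure-advection estimate x/v = 267 d).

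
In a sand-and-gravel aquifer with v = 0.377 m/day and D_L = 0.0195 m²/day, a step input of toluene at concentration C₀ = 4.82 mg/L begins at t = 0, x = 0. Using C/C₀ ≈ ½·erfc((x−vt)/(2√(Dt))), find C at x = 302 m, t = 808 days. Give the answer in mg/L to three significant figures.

For a continuous step input, C/C₀ ≈ ½·erfc((x−vt)/(2√(Dt))).
vt = 0.377 × 808 = 304.616 m and 2√(Dt) = 2√(0.0195 × 808) = 7.939 m.
Argument (x−vt)/(2√(Dt)) = (302 − 304.616)/7.939 = -0.3295; ½·erfc(-0.3295) = 0.6794.
C = 4.82 × 0.6794 = 3.27 mg/L.

3.27 mg/L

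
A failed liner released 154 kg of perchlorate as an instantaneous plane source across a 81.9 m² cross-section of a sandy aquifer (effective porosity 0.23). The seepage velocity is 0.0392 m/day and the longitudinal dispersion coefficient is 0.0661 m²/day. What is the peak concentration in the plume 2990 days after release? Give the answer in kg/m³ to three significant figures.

The peak of an instantaneous 1D plume sits at x = vt; there the Gaussian factor is 1 and C_max = M/(n_e·A·√(4πDt)), where n_e·A is the pore area the mass is dissolved in.
√(4πDt) = √(4π × 0.0661 × 2990) = 49.84 m, so C_max = 154/(0.23 × 81.9 × 49.84) = 0.164 kg/m³.

0.164 kg/m³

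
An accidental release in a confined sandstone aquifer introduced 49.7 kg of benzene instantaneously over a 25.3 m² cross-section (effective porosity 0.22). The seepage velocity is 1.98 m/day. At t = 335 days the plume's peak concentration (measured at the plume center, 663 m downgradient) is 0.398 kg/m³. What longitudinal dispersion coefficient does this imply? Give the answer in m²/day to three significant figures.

At the plume center C_max = M/(n_e·A·√(4πDt)), so D = M²/(4πt·(n_e·A·C_max)²).
n_e·A·C_max = 0.22 × 25.3 × 0.398 = 2.215 kg/m.
D = 49.7²/(4π × 335 × 2.215²) = 0.120 m²/day.

0.120 m²/day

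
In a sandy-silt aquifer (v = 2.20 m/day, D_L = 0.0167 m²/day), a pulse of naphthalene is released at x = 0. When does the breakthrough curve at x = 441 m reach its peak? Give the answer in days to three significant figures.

200 days

For the 1D instantaneous-source solution, setting ∂C/∂t = 0 at fixed x gives v²t² + 2Dt − x² = 0, so t = (√(D² + v²x²) − D)/v².
√(D² + v²x²) = √(0.0167² + 2.20² × 441²) = 970.2; v² = 4.84.
t = (970.2 − 0.0167)/4.84 = 200 days (vs. the pure-advection estimate x/v = 200 d).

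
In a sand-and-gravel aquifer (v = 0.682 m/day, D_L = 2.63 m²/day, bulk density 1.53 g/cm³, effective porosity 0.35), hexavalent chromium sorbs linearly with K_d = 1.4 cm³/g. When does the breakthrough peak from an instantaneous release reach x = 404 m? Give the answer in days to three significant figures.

4180 days

Retardation factor R = 1 + ρ_b·K_d/n = 1 + 1.53 × 1.4/0.35 = 7.120.
Sorption retards both mechanisms: v_R = v/R = 0.09579 m/day, D_R = D/R = 0.3694 m²/day.
Peak time from v_R²t² + 2D_R t − x² = 0: t = (√(D_R² + v_R²x²) − D_R)/v_R².
√(D_R² + v_R²x²) = √(0.3694² + 0.09579² × 404²) = 38.70; v_R² = 0.009176.
t = (38.70 − 0.3694)/0.009176 = 4180 days.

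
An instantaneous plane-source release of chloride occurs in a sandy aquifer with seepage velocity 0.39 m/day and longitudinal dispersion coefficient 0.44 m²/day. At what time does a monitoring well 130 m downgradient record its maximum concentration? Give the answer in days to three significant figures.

330 days

For the 1D instantaneous-source solution, setting ∂C/∂t = 0 at fixed x gives v²t² + 2Dt − x² = 0, so t = (√(D² + v²x²) − D)/v².
√(D² + v²x²) = √(0.44² + 0.39² × 130²) = 50.70; v² = 0.1521.
t = (50.70 − 0.44)/0.1521 = 330 days (vs. the pure-advection estimate x/v = 333 d).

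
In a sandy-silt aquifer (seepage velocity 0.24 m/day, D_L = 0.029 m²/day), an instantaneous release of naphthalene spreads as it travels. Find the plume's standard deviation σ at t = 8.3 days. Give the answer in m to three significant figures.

Dispersive spreading gives a Gaussian with σ² = 2Dt; advection only shifts the center.
σ = √(2 × 0.029 × 8.3) = 0.694 m.

0.694 m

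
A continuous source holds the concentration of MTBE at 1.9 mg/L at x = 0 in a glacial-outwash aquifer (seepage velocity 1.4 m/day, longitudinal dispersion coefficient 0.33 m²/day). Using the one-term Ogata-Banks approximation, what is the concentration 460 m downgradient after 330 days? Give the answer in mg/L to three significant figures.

For a continuous step input, C/C₀ ≈ ½·erfc((x−vt)/(2√(Dt))).
vt = 1.4 × 330 = 462 m and 2√(Dt) = 2√(0.33 × 330) = 20.87 m.
Argument (x−vt)/(2√(Dt)) = (460 − 462)/20.87 = -0.09583; ½·erfc(-0.09583) = 0.5539.
C = 1.9 × 0.5539 = 1.05 mg/L.

1.05 mg/L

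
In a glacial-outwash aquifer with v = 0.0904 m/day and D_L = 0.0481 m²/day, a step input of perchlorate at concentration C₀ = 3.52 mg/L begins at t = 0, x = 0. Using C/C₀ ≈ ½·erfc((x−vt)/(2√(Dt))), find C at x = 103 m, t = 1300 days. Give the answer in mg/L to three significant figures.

For a continuous step input, C/C₀ ≈ ½·erfc((x−vt)/(2√(Dt))).
vt = 0.0904 × 1300 = 117.52 m and 2√(Dt) = 2√(0.0481 × 1300) = 15.82 m.
Argument (x−vt)/(2√(Dt)) = (103 − 117.52)/15.82 = -0.9178; ½·erfc(-0.9178) = 0.9029.
C = 3.52 × 0.9029 = 3.18 mg/L.

3.18 mg/L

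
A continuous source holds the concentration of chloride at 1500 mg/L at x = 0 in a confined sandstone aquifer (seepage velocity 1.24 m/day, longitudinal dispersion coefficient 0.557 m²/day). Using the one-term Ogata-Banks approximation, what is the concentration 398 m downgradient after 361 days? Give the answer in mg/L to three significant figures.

For a continuous step input, C/C₀ ≈ ½·erfc((x−vt)/(2√(Dt))).
vt = 1.24 × 361 = 447.64 m and 2√(Dt) = 2√(0.557 × 361) = 28.36 m.
Argument (x−vt)/(2√(Dt)) = (398 − 447.64)/28.36 = -1.750; ½·erfc(-1.750) = 0.9933.
C = 1500 × 0.9933 = 1490 mg/L.

1490 mg/L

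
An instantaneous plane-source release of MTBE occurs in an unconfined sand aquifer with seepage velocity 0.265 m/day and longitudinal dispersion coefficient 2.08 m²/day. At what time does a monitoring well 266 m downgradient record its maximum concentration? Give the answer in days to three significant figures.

For the 1D instantaneous-source solution, setting ∂C/∂t = 0 at fixed x gives v²t² + 2Dt − x² = 0, so t = (√(D² + v²x²) − D)/v².
√(D² + v²x²) = √(2.08² + 0.265² × 266²) = 70.52; v² = 0.070225.
t = (70.52 − 2.08)/0.070225 = 975 days (vs. the pure-advection estimate x/v = 1000 d).

975 days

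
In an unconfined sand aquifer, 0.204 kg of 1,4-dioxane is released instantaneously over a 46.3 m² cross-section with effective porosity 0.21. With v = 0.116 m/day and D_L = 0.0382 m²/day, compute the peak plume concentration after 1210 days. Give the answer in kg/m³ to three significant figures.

0.000871 kg/m³

The peak of an instantaneous 1D plume sits at x = vt; there the Gaussian factor is 1 and C_max = M/(n_e·A·√(4πDt)), where n_e·A is the pore area the mass is dissolved in.
√(4πDt) = √(4π × 0.0382 × 1210) = 24.10 m, so C_max = 0.204/(0.21 × 46.3 × 24.10) = 0.000871 kg/m³.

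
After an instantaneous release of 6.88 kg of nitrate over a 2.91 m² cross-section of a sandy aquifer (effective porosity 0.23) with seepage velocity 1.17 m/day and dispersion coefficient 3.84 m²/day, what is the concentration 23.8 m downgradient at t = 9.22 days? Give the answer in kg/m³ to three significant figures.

For an instantaneous plane source, C(x,t) = M/(n_e·A·√(4πDt)) · exp(−(x−vt)²/(4Dt)), with n_e·A the pore (flow) area.
Plume center vt = 1.17 × 9.22 = 10.7874 m, so the well at 23.8 m is 13.0126 m downgradient of the peak.
√(4πDt) = 21.09 m, giving peak height M/(n_e·A·√(4πDt)) = 6.88/(0.23 × 2.91 × 21.09) = 0.4874 kg/m³.
(x−vt)²/(4Dt) = (13.0126)²/(4 × 3.84 × 9.22) = 1.196; exp(−1.196) = 0.3024.
C = 0.4874 × 0.3024 = 0.147 kg/m³.

0.147 kg/m³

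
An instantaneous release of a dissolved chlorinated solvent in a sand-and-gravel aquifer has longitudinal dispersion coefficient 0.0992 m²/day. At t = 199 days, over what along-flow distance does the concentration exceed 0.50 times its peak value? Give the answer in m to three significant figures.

14.8 m

The plume is Gaussian with σ = √(2Dt) = √(2 × 0.0992 × 199) = 6.283 m.
C/C_peak = exp(−Δx²/(2σ²)) = 0.50 ⇒ Δx = σ·√(−2 ln 0.50) = 6.283 × 1.177 = 7.395 m.
Width = 2Δx = 14.8 m.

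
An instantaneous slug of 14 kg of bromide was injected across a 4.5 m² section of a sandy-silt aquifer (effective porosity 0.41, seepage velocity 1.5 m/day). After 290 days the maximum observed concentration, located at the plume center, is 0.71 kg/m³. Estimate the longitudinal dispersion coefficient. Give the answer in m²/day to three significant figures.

0.0313 m²/day

At the plume center C_max = M/(n_e·A·√(4πDt)), so D = M²/(4πt·(n_e·A·C_max)²).
n_e·A·C_max = 0.41 × 4.5 × 0.71 = 1.310 kg/m.
D = 14²/(4π × 290 × 1.310²) = 0.0313 m²/day.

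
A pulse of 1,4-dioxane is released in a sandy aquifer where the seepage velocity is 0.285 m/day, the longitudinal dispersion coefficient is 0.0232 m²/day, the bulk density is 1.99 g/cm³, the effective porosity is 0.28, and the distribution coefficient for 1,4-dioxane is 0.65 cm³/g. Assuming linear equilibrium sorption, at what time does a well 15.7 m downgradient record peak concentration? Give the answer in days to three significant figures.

308 days

Retardation factor R = 1 + ρ_b·K_d/n = 1 + 1.99 × 0.65/0.28 = 5.620.
Sorption retards both mechanisms: v_R = v/R = 0.05071 m/day, D_R = D/R = 0.004128 m²/day.
Peak time from v_R²t² + 2D_R t − x² = 0: t = (√(D_R² + v_R²x²) − D_R)/v_R².
√(D_R² + v_R²x²) = √(0.004128² + 0.05071² × 15.7²) = 0.7962; v_R² = 0.002572.
t = (0.7962 − 0.004128)/0.002572 = 308 days.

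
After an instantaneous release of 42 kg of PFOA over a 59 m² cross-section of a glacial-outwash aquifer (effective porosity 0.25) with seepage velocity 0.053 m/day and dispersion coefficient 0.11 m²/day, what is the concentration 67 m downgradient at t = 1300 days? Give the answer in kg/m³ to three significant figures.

0.0667 kg/m³

For an instantaneous plane source, C(x,t) = M/(n_e·A·√(4πDt)) · exp(−(x−vt)²/(4Dt)), with n_e·A the pore (flow) area.
Plume center vt = 0.053 × 1300 = 68.9 m, so the well at 67 m is 1.9 m upgradient of the peak.
√(4πDt) = 42.39 m, giving peak height M/(n_e·A·√(4πDt)) = 42/(0.25 × 59 × 42.39) = 0.06717 kg/m³.
(x−vt)²/(4Dt) = (-1.9)²/(4 × 0.11 × 1300) = 0.006311; exp(−0.006311) = 0.9937.
C = 0.06717 × 0.9937 = 0.0667 kg/m³.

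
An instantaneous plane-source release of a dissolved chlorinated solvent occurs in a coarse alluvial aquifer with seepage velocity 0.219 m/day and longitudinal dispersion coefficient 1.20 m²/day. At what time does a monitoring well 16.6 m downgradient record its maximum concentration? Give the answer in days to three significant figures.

For the 1D instantaneous-source solution, setting ∂C/∂t = 0 at fixed x gives v²t² + 2Dt − x² = 0, so t = (√(D² + v²x²) − D)/v².
√(D² + v²x²) = √(1.20² + 0.219² × 16.6²) = 3.828; v² = 0.047961.
t = (3.828 − 1.20)/0.047961 = 54.8 days (vs. the pure-advection estimate x/v = 75.8 d).

54.8 days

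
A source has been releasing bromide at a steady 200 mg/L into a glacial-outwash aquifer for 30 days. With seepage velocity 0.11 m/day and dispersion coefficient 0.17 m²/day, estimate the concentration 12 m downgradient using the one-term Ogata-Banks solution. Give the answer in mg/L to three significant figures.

For a continuous step input, C/C₀ ≈ ½·erfc((x−vt)/(2√(Dt))).
vt = 0.11 × 30 = 3.3 m and 2√(Dt) = 2√(0.17 × 30) = 4.517 m.
Argument (x−vt)/(2√(Dt)) = (12 − 3.3)/4.517 = 1.926; ½·erfc(1.926) = 0.003227.
C = 200 × 0.003227 = 0.645 mg/L.

0.645 mg/L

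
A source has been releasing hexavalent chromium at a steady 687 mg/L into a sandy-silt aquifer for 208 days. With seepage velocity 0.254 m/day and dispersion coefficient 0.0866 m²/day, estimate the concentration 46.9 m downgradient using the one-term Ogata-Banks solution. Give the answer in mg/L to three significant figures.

For a continuous step input, C/C₀ ≈ ½·erfc((x−vt)/(2√(Dt))).
vt = 0.254 × 208 = 52.832 m and 2√(Dt) = 2√(0.0866 × 208) = 8.488 m.
Argument (x−vt)/(2√(Dt)) = (46.9 − 52.832)/8.488 = -0.6989; ½·erfc(-0.6989) = 0.8385.
C = 687 × 0.8385 = 576 mg/L.

576 mg/L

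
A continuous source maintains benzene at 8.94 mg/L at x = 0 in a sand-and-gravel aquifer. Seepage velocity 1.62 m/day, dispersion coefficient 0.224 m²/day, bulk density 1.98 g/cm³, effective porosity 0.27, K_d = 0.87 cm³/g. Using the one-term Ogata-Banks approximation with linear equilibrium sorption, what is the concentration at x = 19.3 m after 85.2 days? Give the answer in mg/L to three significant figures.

Retardation factor R = 1 + ρ_b·K_d/n = 1 + 1.98 × 0.87/0.27 = 7.380.
Sorption retards both mechanisms: v_R = v/R = 0.2195 m/day, D_R = D/R = 0.03035 m²/day.
v_R·t = 0.2195 × 85.2 = 18.7014 m; 2√(D_R t) = 3.216 m; argument = (19.3 − 18.7014)/3.216 = 0.1861.
C = C₀ × ½·erfc(0.1861) = 8.94 × 0.3962 = 3.54 mg/L.

3.54 mg/L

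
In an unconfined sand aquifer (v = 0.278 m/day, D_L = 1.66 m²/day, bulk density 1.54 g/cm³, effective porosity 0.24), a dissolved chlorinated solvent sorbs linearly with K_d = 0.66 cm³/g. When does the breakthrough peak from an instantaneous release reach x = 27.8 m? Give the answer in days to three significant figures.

Retardation factor R = 1 + ρ_b·K_d/n = 1 + 1.54 × 0.66/0.24 = 5.235.
Sorption retards both mechanisms: v_R = v/R = 0.05310 m/day, D_R = D/R = 0.3171 m²/day.
Peak time from v_R²t² + 2D_R t − x² = 0: t = (√(D_R² + v_R²x²) − D_R)/v_R².
√(D_R² + v_R²x²) = √(0.3171² + 0.05310² × 27.8²) = 1.510; v_R² = 0.002820.
t = (1.510 − 0.3171)/0.002820 = 423 days.

423 days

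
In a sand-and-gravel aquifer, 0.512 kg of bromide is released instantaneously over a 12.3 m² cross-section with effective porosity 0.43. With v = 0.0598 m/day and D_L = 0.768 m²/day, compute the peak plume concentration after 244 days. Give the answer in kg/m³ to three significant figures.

0.00199 kg/m³

The peak of an instantaneous 1D plume sits at x = vt; there the Gaussian factor is 1 and C_max = M/(n_e·A·√(4πDt)), where n_e·A is the pore area the mass is dissolved in.
√(4πDt) = √(4π × 0.768 × 244) = 48.53 m, so C_max = 0.512/(0.43 × 12.3 × 48.53) = 0.00199 kg/m³.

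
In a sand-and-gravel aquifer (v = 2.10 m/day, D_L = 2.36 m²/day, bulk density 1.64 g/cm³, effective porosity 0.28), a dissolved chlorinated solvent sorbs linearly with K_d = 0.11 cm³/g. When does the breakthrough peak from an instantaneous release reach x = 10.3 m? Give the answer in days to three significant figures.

Retardation factor R = 1 + ρ_b·K_d/n = 1 + 1.64 × 0.11/0.28 = 1.644.
Sorption retards both mechanisms: v_R = v/R = 1.277 m/day, D_R = D/R = 1.436 m²/day.
Peak time from v_R²t² + 2D_R t − x² = 0: t = (√(D_R² + v_R²x²) − D_R)/v_R².
√(D_R² + v_R²x²) = √(1.436² + 1.277² × 10.3²) = 13.23; v_R² = 1.631.
t = (13.23 − 1.436)/1.631 = 7.23 days.

7.23 days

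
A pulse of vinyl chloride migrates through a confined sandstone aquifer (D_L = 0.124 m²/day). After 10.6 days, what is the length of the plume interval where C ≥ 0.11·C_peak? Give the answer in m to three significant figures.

6.81 m

The plume is Gaussian with σ = √(2Dt) = √(2 × 0.124 × 10.6) = 1.621 m.
C/C_peak = exp(−Δx²/(2σ²)) = 0.11 ⇒ Δx = σ·√(−2 ln 0.11) = 1.621 × 2.101 = 3.406 m.
Width = 2Δx = 6.81 m.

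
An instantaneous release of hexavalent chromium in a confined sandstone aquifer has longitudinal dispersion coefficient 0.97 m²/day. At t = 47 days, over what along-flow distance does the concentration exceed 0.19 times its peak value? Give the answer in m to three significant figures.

34.8 m

The plume is Gaussian with σ = √(2Dt) = √(2 × 0.97 × 47) = 9.549 m.
C/C_peak = exp(−Δx²/(2σ²)) = 0.19 ⇒ Δx = σ·√(−2 ln 0.19) = 9.549 × 1.822 = 17.40 m.
Width = 2Δx = 34.8 m.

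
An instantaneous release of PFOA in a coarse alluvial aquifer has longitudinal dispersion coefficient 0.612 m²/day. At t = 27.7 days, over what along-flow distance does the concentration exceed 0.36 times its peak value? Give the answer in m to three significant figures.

16.6 m

The plume is Gaussian with σ = √(2Dt) = √(2 × 0.612 × 27.7) = 5.823 m.
C/C_peak = exp(−Δx²/(2σ²)) = 0.36 ⇒ Δx = σ·√(−2 ln 0.36) = 5.823 × 1.429 = 8.321 m.
Width = 2Δx = 16.6 m.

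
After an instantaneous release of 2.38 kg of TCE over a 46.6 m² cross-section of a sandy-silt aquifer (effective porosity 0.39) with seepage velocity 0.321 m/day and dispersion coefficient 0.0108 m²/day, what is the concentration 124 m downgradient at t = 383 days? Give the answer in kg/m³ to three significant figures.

For an instantaneous plane source, C(x,t) = M/(n_e·A·√(4πDt)) · exp(−(x−vt)²/(4Dt)), with n_e·A the pore (flow) area.
Plume center vt = 0.321 × 383 = 122.943 m, so the well at 124 m is 1.057 m downgradient of the peak.
√(4πDt) = 7.210 m, giving peak height M/(n_e·A·√(4πDt)) = 2.38/(0.39 × 46.6 × 7.210) = 0.01816 kg/m³.
(x−vt)²/(4Dt) = (1.057)²/(4 × 0.0108 × 383) = 0.06753; exp(−0.06753) = 0.9347.
C = 0.01816 × 0.9347 = 0.0170 kg/m³.

0.0170 kg/m³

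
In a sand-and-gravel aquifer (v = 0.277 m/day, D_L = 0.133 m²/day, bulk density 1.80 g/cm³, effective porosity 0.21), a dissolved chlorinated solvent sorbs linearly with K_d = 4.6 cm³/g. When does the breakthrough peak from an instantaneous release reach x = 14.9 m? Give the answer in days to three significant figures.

2110 days

Retardation factor R = 1 + ρ_b·K_d/n = 1 + 1.80 × 4.6/0.21 = 40.43.
Sorption retards both mechanisms: v_R = v/R = 0.006851 m/day, D_R = D/R = 0.003290 m²/day.
Peak time from v_R²t² + 2D_R t − x² = 0: t = (√(D_R² + v_R²x²) − D_R)/v_R².
√(D_R² + v_R²x²) = √(0.003290² + 0.006851² × 14.9²) = 0.1021; v_R² = 4.694e-05.
t = (0.1021 − 0.003290)/4.694e-05 = 2110 days.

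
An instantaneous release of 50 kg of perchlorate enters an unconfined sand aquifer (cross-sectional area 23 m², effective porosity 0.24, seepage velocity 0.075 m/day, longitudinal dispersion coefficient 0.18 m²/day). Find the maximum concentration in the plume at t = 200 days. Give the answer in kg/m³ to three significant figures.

0.426 kg/m³

The peak of an instantaneous 1D plume sits at x = vt; there the Gaussian factor is 1 and C_max = M/(n_e·A·√(4πDt)), where n_e·A is the pore area the mass is dissolved in.
√(4πDt) = √(4π × 0.18 × 200) = 21.27 m, so C_max = 50/(0.24 × 23 × 21.27) = 0.426 kg/m³.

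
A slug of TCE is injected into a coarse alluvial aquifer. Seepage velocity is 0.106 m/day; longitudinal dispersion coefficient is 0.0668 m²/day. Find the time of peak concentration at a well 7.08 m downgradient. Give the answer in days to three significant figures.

61.1 days

For the 1D instantaneous-source solution, setting ∂C/∂t = 0 at fixed x gives v²t² + 2Dt − x² = 0, so t = (√(D² + v²x²) − D)/v².
√(D² + v²x²) = √(0.0668² + 0.106² × 7.08²) = 0.7534; v² = 0.011236.
t = (0.7534 − 0.0668)/0.011236 = 61.1 days (vs. the pure-advection estimate x/v = 66.8 d).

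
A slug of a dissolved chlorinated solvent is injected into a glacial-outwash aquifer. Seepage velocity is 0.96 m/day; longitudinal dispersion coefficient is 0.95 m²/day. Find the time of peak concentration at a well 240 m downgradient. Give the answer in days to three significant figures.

For the 1D instantaneous-source solution, setting ∂C/∂t = 0 at fixed x gives v²t² + 2Dt − x² = 0, so t = (√(D² + v²x²) − D)/v².
√(D² + v²x²) = √(0.95² + 0.96² × 240²) = 230.4; v² = 0.9216.
t = (230.4 − 0.95)/0.9216 = 249 days (vs. the pure-advection estimate x/v = 250 d).

249 days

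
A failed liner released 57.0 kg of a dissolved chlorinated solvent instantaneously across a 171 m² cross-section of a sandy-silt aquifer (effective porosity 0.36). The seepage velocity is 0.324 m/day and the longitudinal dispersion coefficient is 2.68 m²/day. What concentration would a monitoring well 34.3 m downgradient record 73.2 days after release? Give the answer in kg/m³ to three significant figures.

For an instantaneous plane source, C(x,t) = M/(n_e·A·√(4πDt)) · exp(−(x−vt)²/(4Dt)), with n_e·A the pore (flow) area.
Plume center vt = 0.324 × 73.2 = 23.7168 m, so the well at 34.3 m is 10.5832 m downgradient of the peak.
√(4πDt) = 49.65 m, giving peak height M/(n_e·A·√(4πDt)) = 57.0/(0.36 × 171 × 49.65) = 0.01865 kg/m³.
(x−vt)²/(4Dt) = (10.5832)²/(4 × 2.68 × 73.2) = 0.1427; exp(−0.1427) = 0.8670.
C = 0.01865 × 0.8670 = 0.0162 kg/m³.

0.0162 kg/m³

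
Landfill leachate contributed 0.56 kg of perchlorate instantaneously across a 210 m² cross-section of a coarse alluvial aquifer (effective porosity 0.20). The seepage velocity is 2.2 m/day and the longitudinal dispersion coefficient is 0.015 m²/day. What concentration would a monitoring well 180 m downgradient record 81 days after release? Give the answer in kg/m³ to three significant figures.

0.00175 kg/m³

For an instantaneous plane source, C(x,t) = M/(n_e·A·√(4πDt)) · exp(−(x−vt)²/(4Dt)), with n_e·A the pore (flow) area.
Plume center vt = 2.2 × 81 = 178.2 m, so the well at 180 m is 1.8 m downgradient of the peak.
√(4πDt) = 3.907 m, giving peak height M/(n_e·A·√(4πDt)) = 0.56/(0.20 × 210 × 3.907) = 0.003413 kg/m³.
(x−vt)²/(4Dt) = (1.8)²/(4 × 0.015 × 81) = 0.6667; exp(−0.6667) = 0.5134.
C = 0.003413 × 0.5134 = 0.00175 kg/m³.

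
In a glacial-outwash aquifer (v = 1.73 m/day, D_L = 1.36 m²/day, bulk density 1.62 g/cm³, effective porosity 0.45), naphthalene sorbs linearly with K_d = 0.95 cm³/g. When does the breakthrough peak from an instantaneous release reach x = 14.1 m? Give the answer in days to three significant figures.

Retardation factor R = 1 + ρ_b·K_d/n = 1 + 1.62 × 0.95/0.45 = 4.420.
Sorption retards both mechanisms: v_R = v/R = 0.3914 m/day, D_R = D/R = 0.3077 m²/day.
Peak time from v_R²t² + 2D_R t − x² = 0: t = (√(D_R² + v_R²x²) − D_R)/v_R².
√(D_R² + v_R²x²) = √(0.3077² + 0.3914² × 14.1²) = 5.527; v_R² = 0.1532.
t = (5.527 − 0.3077)/0.1532 = 34.1 days.

34.1 days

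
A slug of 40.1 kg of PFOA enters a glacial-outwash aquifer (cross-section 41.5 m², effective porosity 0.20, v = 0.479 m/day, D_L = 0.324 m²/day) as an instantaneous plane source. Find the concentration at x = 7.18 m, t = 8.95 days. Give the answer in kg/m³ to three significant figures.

For an instantaneous plane source, C(x,t) = M/(n_e·A·√(4πDt)) · exp(−(x−vt)²/(4Dt)), with n_e·A the pore (flow) area.
Plume center vt = 0.479 × 8.95 = 4.28705 m, so the well at 7.18 m is 2.89295 m downgradient of the peak.
√(4πDt) = 6.037 m, giving peak height M/(n_e·A·√(4πDt)) = 40.1/(0.20 × 41.5 × 6.037) = 0.8003 kg/m³.
(x−vt)²/(4Dt) = (2.89295)²/(4 × 0.324 × 8.95) = 0.7215; exp(−0.7215) = 0.4860.
C = 0.8003 × 0.4860 = 0.389 kg/m³.

0.389 kg/m³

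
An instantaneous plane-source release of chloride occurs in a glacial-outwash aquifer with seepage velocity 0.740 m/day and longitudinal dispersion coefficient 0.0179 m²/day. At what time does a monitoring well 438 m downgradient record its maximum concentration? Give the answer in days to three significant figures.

For the 1D instantaneous-source solution, setting ∂C/∂t = 0 at fixed x gives v²t² + 2Dt − x² = 0, so t = (√(D² + v²x²) − D)/v².
√(D² + v²x²) = √(0.0179² + 0.740² × 438²) = 324.1; v² = 0.5476.
t = (324.1 − 0.0179)/0.5476 = 592 days (vs. the pure-advection estimate x/v = 592 d).

592 days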